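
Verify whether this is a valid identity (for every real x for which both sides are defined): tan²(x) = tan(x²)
Claim: tan²(x) = tan(x²).
Test a specific point where both sides are defined: x = 3π/4.
LHS = tan²(x) ≈ 1.0000
RHS = tan(x²) ≈ -0.8977
Since 1.0000 ≠ -0.8977, the equation fails at this point, so it cannot hold for every real x for which both sides are defined.
tan²(x) means (tan x)², squaring the output; tan(x²) squares the input. These are different functions.

Conclusion: No, this is NOT an identity.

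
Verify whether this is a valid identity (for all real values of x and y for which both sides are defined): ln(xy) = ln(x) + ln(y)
Yes, this is an identity.

Claim: ln(xy) = ln(x) + ln(y).
Reasoning: Both sides are simultaneously defined only when x, y > 0. Write x = e^p, y = e^q (p = ln x, q = ln y). Then xy = e^p · e^q = e^(p+q), so ln(xy) = p + q = ln(x) + ln(y).
So the two sides agree for all real values of x and y for which both sides are defined.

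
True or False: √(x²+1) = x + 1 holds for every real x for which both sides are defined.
False.

Claim: √(x²+1) = x + 1.
Test a specific point where both sides are defined: x = 2.
LHS = √(x²+1) ≈ 2.2361
RHS = x + 1 ≈ 3.0000
Since 2.2361 ≠ 3.0000, the equation fails at this point, so it cannot hold for every real x for which both sides are defined.
(x+1)² = x² + 2x + 1 ≠ x² + 1 unless x = 0.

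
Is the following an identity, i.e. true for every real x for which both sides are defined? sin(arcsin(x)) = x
Yes, this is an identity.

Claim: sin(arcsin(x)) = x.
Reasoning: For -1 ≤ x ≤ 1 (where arcsin is defined), arcsin(x) is by definition an angle whose sine equals x. Taking the sine of that angle returns x. (Note the other order, arcsin(sin x) = x, is NOT an identity.)
So the two sides agree for every real x for which both sides are defined.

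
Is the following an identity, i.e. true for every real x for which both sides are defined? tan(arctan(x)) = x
Claim: tan(arctan(x)) = x.
Reasoning: For every real x, arctan(x) is by definition the angle in (-π/2, π/2) whose tangent equals x. Taking the tangent of that angle returns x.
So the two sides agree for every real x for which both sides are defined.

Conclusion: Yes, this is an identity.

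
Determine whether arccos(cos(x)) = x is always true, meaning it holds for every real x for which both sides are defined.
Claim: arccos(cos(x)) = x.
Test a specific point where both sides are defined: x = -π/4.
LHS = arccos(cos(x)) ≈ 0.7854
RHS = x ≈ -0.7854
Since 0.7854 ≠ -0.7854, the equation fails at this point, so it cannot hold for every real x for which both sides are defined.
arccos only returns values in [0, π], so arccos(cos(x)) = x holds only for x in that interval, not for all real x.

Conclusion: No, this is NOT an identity.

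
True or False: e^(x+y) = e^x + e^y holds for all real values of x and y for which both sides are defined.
False.

Claim: e^(x+y) = e^x + e^y.
Test a specific point where both sides are defined: x = 3, y = 1.
LHS = e^(x+y) ≈ 54.5982
RHS = e^x + e^y ≈ 22.8038
Since 54.5982 ≠ 22.8038, the equation fails at this point, so it cannot hold for all real values of x and y for which both sides are defined.
The correct rule is e^(x+y) = e^x · e^y (a product, not a sum).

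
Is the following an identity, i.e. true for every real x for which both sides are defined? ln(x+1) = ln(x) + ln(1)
No, this is NOT an identity.

Claim: ln(x+1) = ln(x) + ln(1).
Test a specific point where both sides are defined: x = 1.
LHS = ln(x+1) ≈ 0.6931
RHS = ln(x) + ln(1) ≈ 0.0000
Since 0.6931 ≠ 0.0000, the equation fails at this point, so it cannot hold for every real x for which both sides are defined.
ln(1) = 0, so the right side is just ln(x), which differs from ln(x+1).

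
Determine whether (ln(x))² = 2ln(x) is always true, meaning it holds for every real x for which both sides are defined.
No, this is NOT an identity.

Claim: (ln(x))² = 2ln(x).
Test a specific point where both sides are defined: x = 4.
LHS = (ln(x))² ≈ 1.9218
RHS = 2ln(x) ≈ 2.7726
Since 1.9218 ≠ 2.7726, the equation fails at this point, so it cannot hold for every real x for which both sides are defined.
2ln(x) equals ln(x²), which is not the same as (ln x)².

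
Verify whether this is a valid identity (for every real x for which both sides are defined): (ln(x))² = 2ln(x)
No, this is NOT an identity.

Claim: (ln(x))² = 2ln(x).
Test a specific point where both sides are defined: x = 5.
LHS = (ln(x))² ≈ 2.5903
RHS = 2ln(x) ≈ 3.2189
Since 2.5903 ≠ 3.2189, the equation fails at this point, so it cannot hold for every real x for which both sides are defined.
2ln(x) equals ln(x²), which is not the same as (ln x)².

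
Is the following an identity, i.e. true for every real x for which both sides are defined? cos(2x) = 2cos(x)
Claim: cos(2x) = 2cos(x).
Test a specific point where both sides are defined: x = π/2.
LHS = cos(2x) ≈ -1.0000
RHS = 2cos(x) ≈ 0.0000
Since -1.0000 ≠ 0.0000, the equation fails at this point, so it cannot hold for every real x for which both sides are defined.
The correct double-angle formula is cos(2x) = cos²x - sin²x.

Conclusion: No, this is NOT an identity.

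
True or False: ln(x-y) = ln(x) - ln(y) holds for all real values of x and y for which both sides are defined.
False.

Claim: ln(x-y) = ln(x) - ln(y).
Test a specific point where both sides are defined: x = 5, y = 3.
LHS = ln(x-y) ≈ 0.6931
RHS = ln(x) - ln(y) ≈ 0.5108
Since 0.6931 ≠ 0.5108, the equation fails at this point, so it cannot hold for all real values of x and y for which both sides are defined.
ln(x) - ln(y) = ln(x/y), not ln(x-y).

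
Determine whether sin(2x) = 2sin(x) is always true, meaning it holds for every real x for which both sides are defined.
No, this is NOT an identity.

Claim: sin(2x) = 2sin(x).
Test a specific point where both sides are defined: x = π/4.
LHS = sin(2x) ≈ 1.0000
RHS = 2sin(x) ≈ 1.4142
Since 1.0000 ≠ 1.4142, the equation fails at this point, so it cannot hold for every real x for which both sides are defined.
The correct double-angle formula is sin(2x) = 2sin(x)cos(x).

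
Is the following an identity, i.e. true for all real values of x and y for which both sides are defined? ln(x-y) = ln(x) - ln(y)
Claim: ln(x-y) = ln(x) - ln(y).
Test a specific point where both sides are defined: x = 3/2, y = 1.
LHS = ln(x-y) ≈ -0.6931
RHS = ln(x) - ln(y) ≈ 0.4055
Since -0.6931 ≠ 0.4055, the equation fails at this point, so it cannot hold for all real values of x and y for which both sides are defined.
ln(x) - ln(y) = ln(x/y), not ln(x-y).

Conclusion: No, this is NOT an identity.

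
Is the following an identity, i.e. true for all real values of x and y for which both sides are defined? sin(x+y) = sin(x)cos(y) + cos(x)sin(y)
Yes, this is an identity.

Claim: sin(x+y) = sin(x)cos(y) + cos(x)sin(y).
Reasoning: By Euler's formula e^(i(x+y)) = e^(ix)·e^(iy) = (cos x + i·sin x)(cos y + i·sin y). The imaginary part of the left side is sin(x+y); the imaginary part of the product is sin(x)cos(y) + cos(x)sin(y).
So the two sides agree for all real values of x and y for which both sides are defined.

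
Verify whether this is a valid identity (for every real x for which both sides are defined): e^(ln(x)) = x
Claim: e^(ln(x)) = x.
Reasoning: For x > 0, ln(x) is by definition the exponent p such that e^p = x. Raising e to that exponent therefore returns x: e^(ln x) = x.
So the two sides agree for every real x for which both sides are defined.

Conclusion: Yes, this is an identity.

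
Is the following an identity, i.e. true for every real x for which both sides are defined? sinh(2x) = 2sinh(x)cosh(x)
Yes, this is an identity.

Claim: sinh(2x) = 2sinh(x)cosh(x).
Reasoning: 2sinh(x)cosh(x) = 2 · (e^x - e^-x)/2 · (e^x + e^-x)/2 = (e^(2x) - e^(-2x))/2 = sinh(2x).
So the two sides agree for every real x for which both sides are defined.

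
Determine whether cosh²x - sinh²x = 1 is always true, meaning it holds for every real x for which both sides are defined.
Yes, this is an identity.

Claim: cosh²x - sinh²x = 1.
Reasoning: With cosh(x) = (e^x + e^-x)/2 and sinh(x) = (e^x - e^-x)/2: cosh²x = (e^(2x) + 2 + e^(-2x))/4 and sinh²x = (e^(2x) - 2 + e^(-2x))/4. Subtracting leaves 4/4 = 1.
So the two sides agree for every real x for which both sides are defined.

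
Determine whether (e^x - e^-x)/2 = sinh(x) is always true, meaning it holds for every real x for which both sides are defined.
Yes, this is an identity.

Claim: (e^x - e^-x)/2 = sinh(x).
Reasoning: This is exactly the definition of the hyperbolic sine: sinh(x) := (e^x - e^-x)/2.
So the two sides agree for every real x for which both sides are defined.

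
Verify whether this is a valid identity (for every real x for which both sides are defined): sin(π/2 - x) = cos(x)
Claim: sin(π/2 - x) = cos(x).
Reasoning: Use sin(u - v) = sin(u)cos(v) - cos(u)sin(v) with u = π/2, v = x: sin(π/2)cos(x) - cos(π/2)sin(x) = 1·cos(x) - 0·sin(x) = cos(x).
So the two sides agree for every real x for which both sides are defined.

Conclusion: Yes, this is an identity.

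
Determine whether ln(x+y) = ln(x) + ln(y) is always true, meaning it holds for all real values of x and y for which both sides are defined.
Claim: ln(x+y) = ln(x) + ln(y).
Test a specific point where both sides are defined: x = 3, y = 3.
LHS = ln(x+y) ≈ 1.7918
RHS = ln(x) + ln(y) ≈ 2.1972
Since 1.7918 ≠ 2.1972, the equation fails at this point, so it cannot hold for all real values of x and y for which both sides are defined.
ln(x) + ln(y) = ln(xy), not ln(x+y).

Conclusion: No, this is NOT an identity.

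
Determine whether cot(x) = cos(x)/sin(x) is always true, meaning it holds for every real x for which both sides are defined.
Yes, this is an identity.

Claim: cot(x) = cos(x)/sin(x).
Reasoning: cot(x) is defined as 1/tan(x) = 1/(sin(x)/cos(x)) = cos(x)/sin(x), wherever sin(x) ≠ 0.
So the two sides agree for every real x for which both sides are defined.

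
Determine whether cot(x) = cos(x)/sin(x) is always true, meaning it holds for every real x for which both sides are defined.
Claim: cot(x) = cos(x)/sin(x).
Reasoning: cot(x) is defined as 1/tan(x) = 1/(sin(x)/cos(x)) = cos(x)/sin(x), wherever sin(x) ≠ 0.
So the two sides agree for every real x for which both sides are defined.

Conclusion: Yes, this is an identity.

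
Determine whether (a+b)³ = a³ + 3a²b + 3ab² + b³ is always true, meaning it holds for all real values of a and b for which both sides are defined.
Claim: (a+b)³ = a³ + 3a²b + 3ab² + b³.
Reasoning: (a+b)³ = (a+b)(a+b)² = (a+b)(a² + 2ab + b²) = a³ + 2a²b + ab² + a²b + 2ab² + b³ = a³ + 3a²b + 3ab² + b³.
So the two sides agree for all real values of a and b for which both sides are defined.

Conclusion: Yes, this is an identity.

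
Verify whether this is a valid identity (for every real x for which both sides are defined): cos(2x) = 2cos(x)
No, this is NOT an identity.

Claim: cos(2x) = 2cos(x).
Test a specific point where both sides are defined: x = π/4.
LHS = cos(2x) ≈ 0.0000
RHS = 2cos(x) ≈ 1.4142
Since 0.0000 ≠ 1.4142, the equation fails at this point, so it cannot hold for every real x for which both sides are defined.
The correct double-angle formula is cos(2x) = cos²x - sin²x.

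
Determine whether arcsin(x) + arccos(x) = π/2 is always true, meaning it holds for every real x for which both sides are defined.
Yes, this is an identity.

Claim: arcsin(x) + arccos(x) = π/2.
Reasoning: Both sides are defined for -1 ≤ x ≤ 1. Let θ = arcsin(x), so sin θ = x and θ ∈ [-π/2, π/2]. Then cos(π/2 - θ) = sin θ = x and π/2 - θ ∈ [0, π], which is exactly the range of arccos, so arccos(x) = π/2 - θ. Adding: arcsin(x) + arccos(x) = θ + (π/2 - θ) = π/2.
So the two sides agree for every real x for which both sides are defined.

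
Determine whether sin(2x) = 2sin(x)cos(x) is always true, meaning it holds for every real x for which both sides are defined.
Claim: sin(2x) = 2sin(x)cos(x).
Reasoning: Put y = x in the addition formula sin(x+y) = sin(x)cos(y) + cos(x)sin(y): sin(2x) = sin(x)cos(x) + cos(x)sin(x) = 2sin(x)cos(x).
So the two sides agree for every real x for which both sides are defined.

Conclusion: Yes, this is an identity.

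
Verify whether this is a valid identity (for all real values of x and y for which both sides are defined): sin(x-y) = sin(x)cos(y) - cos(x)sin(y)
Yes, this is an identity.

Claim: sin(x-y) = sin(x)cos(y) - cos(x)sin(y).
Reasoning: Replace y by -y in sin(x+y) = sin(x)cos(y) + cos(x)sin(y) and use cos(-y) = cos(y), sin(-y) = -sin(y): sin(x-y) = sin(x)cos(y) - cos(x)sin(y).
So the two sides agree for all real values of x and y for which both sides are defined.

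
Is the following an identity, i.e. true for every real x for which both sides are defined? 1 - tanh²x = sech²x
Yes, this is an identity.

Claim: 1 - tanh²x = sech²x.
Reasoning: Divide cosh²x - sinh²x = 1 through by cosh²x (never zero): 1 - tanh²x = 1/cosh²x = sech²x.
So the two sides agree for every real x for which both sides are defined.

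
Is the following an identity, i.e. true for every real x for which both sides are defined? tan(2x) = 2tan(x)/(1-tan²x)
Yes, this is an identity.

Claim: tan(2x) = 2tan(x)/(1-tan²x).
Reasoning: tan(2x) = sin(2x)/cos(2x) = 2sin(x)cos(x) / (cos²x - sin²x). Divide numerator and denominator by cos²x: 2tan(x) / (1 - tan²x).
So the two sides agree for every real x for which both sides are defined.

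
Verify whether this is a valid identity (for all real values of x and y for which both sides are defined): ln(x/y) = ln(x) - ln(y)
Claim: ln(x/y) = ln(x) - ln(y).
Reasoning: Both sides are simultaneously defined only when x, y > 0. Write x = e^p, y = e^q. Then x/y = e^(p-q), so ln(x/y) = p - q = ln(x) - ln(y).
So the two sides agree for all real values of x and y for which both sides are defined.

Conclusion: Yes, this is an identity.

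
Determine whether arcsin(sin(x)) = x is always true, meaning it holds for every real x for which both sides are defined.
No, this is NOT an identity.

Claim: arcsin(sin(x)) = x.
Test a specific point where both sides are defined: x = π.
LHS = arcsin(sin(x)) ≈ 0.0000
RHS = x ≈ 3.1416
Since 0.0000 ≠ 3.1416, the equation fails at this point, so it cannot hold for every real x for which both sides are defined.
arcsin only returns values in [-π/2, π/2], so arcsin(sin(x)) = x holds only for x in that interval, not for all real x.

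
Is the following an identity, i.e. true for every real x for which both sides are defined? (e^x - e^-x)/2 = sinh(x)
Claim: (e^x - e^-x)/2 = sinh(x).
Reasoning: This is exactly the definition of the hyperbolic sine: sinh(x) := (e^x - e^-x)/2.
So the two sides agree for every real x for which both sides are defined.

Conclusion: Yes, this is an identity.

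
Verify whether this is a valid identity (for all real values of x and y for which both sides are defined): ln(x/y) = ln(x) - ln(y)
Claim: ln(x/y) = ln(x) - ln(y).
Reasoning: Both sides are simultaneously defined only when x, y > 0. Write x = e^p, y = e^q. Then x/y = e^(p-q), so ln(x/y) = p - q = ln(x) - ln(y).
So the two sides agree for all real values of x and y for which both sides are defined.

Conclusion: Yes, this is an identity.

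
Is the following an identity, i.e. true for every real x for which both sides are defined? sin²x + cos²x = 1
Yes, this is an identity.

Claim: sin²x + cos²x = 1.
Reasoning: The point (cos x, sin x) lies on the unit circle X² + Y² = 1, so cos²x + sin²x = 1 for every real x.
So the two sides agree for every real x for which both sides are defined.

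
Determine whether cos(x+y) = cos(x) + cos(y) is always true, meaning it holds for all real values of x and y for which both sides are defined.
Claim: cos(x+y) = cos(x) + cos(y).
Test a specific point where both sides are defined: x = -π/6, y = -π/2.
LHS = cos(x+y) ≈ -0.5000
RHS = cos(x) + cos(y) ≈ 0.8660
Since -0.5000 ≠ 0.8660, the equation fails at this point, so it cannot hold for all real values of x and y for which both sides are defined.
The correct expansion is cos(x+y) = cos(x)cos(y) - sin(x)sin(y); cosine is not additive.

Conclusion: No, this is NOT an identity.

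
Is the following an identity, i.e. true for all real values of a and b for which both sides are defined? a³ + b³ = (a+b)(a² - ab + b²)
Claim: a³ + b³ = (a+b)(a² - ab + b²).
Reasoning: Expand the right side: (a+b)(a² - ab + b²) = a³ - a²b + ab² + a²b - ab² + b³ = a³ + b³ (the middle terms cancel in pairs).
So the two sides agree for all real values of a and b for which both sides are defined.

Conclusion: Yes, this is an identity.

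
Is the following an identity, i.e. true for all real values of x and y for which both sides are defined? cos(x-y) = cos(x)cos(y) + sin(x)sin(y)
Yes, this is an identity.

Claim: cos(x-y) = cos(x)cos(y) + sin(x)sin(y).
Reasoning: Replace y by -y in cos(x+y) = cos(x)cos(y) - sin(x)sin(y) and use cos(-y) = cos(y), sin(-y) = -sin(y): cos(x-y) = cos(x)cos(y) + sin(x)sin(y).
So the two sides agree for all real values of x and y for which both sides are defined.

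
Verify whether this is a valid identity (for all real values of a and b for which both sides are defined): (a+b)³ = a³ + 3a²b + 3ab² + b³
Claim: (a+b)³ = a³ + 3a²b + 3ab² + b³.
Reasoning: (a+b)³ = (a+b)(a+b)² = (a+b)(a² + 2ab + b²) = a³ + 2a²b + ab² + a²b + 2ab² + b³ = a³ + 3a²b + 3ab² + b³.
So the two sides agree for all real values of a and b for which both sides are defined.

Conclusion: Yes, this is an identity.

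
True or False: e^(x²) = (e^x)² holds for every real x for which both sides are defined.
Claim: e^(x²) = (e^x)².
Test a specific point where both sides are defined: x = 1.
LHS = e^(x²) ≈ 2.7183
RHS = (e^x)² ≈ 7.3891
Since 2.7183 ≠ 7.3891, the equation fails at this point, so it cannot hold for every real x for which both sides are defined.
(e^x)² = e^(2x), and 2x ≠ x² in general.

Conclusion: False.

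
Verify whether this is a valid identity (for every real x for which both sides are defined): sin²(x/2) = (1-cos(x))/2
Yes, this is an identity.

Claim: sin²(x/2) = (1-cos(x))/2.
Reasoning: Use cos(2θ) = 1 - 2sin²θ with θ = x/2: cos(x) = 1 - 2sin²(x/2). Solving for sin²(x/2) gives (1 - cos(x))/2.
So the two sides agree for every real x for which both sides are defined.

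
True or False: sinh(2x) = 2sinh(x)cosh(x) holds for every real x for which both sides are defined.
True.

Claim: sinh(2x) = 2sinh(x)cosh(x).
Reasoning: 2sinh(x)cosh(x) = 2 · (e^x - e^-x)/2 · (e^x + e^-x)/2 = (e^(2x) - e^(-2x))/2 = sinh(2x).
So the two sides agree for every real x for which both sides are defined.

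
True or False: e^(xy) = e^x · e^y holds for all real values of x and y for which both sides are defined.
Claim: e^(xy) = e^x · e^y.
Test a specific point where both sides are defined: x = -2, y = -2.
LHS = e^(xy) ≈ 54.5982
RHS = e^x · e^y ≈ 0.0183
Since 54.5982 ≠ 0.0183, the equation fails at this point, so it cannot hold for all real values of x and y for which both sides are defined.
e^x · e^y = e^(x+y), not e^(xy).

Conclusion: False.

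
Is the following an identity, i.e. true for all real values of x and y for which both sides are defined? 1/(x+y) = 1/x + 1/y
No, this is NOT an identity.

Claim: 1/(x+y) = 1/x + 1/y.
Test a specific point where both sides are defined: x = 1/2, y = -2.
LHS = 1/(x+y) ≈ -0.6667
RHS = 1/x + 1/y ≈ 1.5000
Since -0.6667 ≠ 1.5000, the equation fails at this point, so it cannot hold for all real values of x and y for which both sides are defined.
1/x + 1/y = (x+y)/(xy), which is not 1/(x+y).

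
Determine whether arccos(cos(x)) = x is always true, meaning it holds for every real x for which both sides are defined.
Claim: arccos(cos(x)) = x.
Test a specific point where both sides are defined: x = -π/2.
LHS = arccos(cos(x)) ≈ 1.5708
RHS = x ≈ -1.5708
Since 1.5708 ≠ -1.5708, the equation fails at this point, so it cannot hold for every real x for which both sides are defined.
arccos only returns values in [0, π], so arccos(cos(x)) = x holds only for x in that interval, not for all real x.

Conclusion: No, this is NOT an identity.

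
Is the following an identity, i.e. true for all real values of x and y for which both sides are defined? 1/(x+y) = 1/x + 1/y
No, this is NOT an identity.

Claim: 1/(x+y) = 1/x + 1/y.
Test a specific point where both sides are defined: x = -3, y = -2.
LHS = 1/(x+y) ≈ -0.2000
RHS = 1/x + 1/y ≈ -0.8333
Since -0.2000 ≠ -0.8333, the equation fails at this point, so it cannot hold for all real values of x and y for which both sides are defined.
1/x + 1/y = (x+y)/(xy), which is not 1/(x+y).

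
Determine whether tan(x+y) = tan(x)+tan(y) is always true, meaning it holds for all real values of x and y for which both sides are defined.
No, this is NOT an identity.

Claim: tan(x+y) = tan(x)+tan(y).
Test a specific point where both sides are defined: x = π/6, y = π/6.
LHS = tan(x+y) ≈ 1.7321
RHS = tan(x)+tan(y) ≈ 1.1547
Since 1.7321 ≠ 1.1547, the equation fails at this point, so it cannot hold for all real values of x and y for which both sides are defined.
The correct formula is tan(x+y) = (tan(x) + tan(y))/(1 - tan(x)tan(y)).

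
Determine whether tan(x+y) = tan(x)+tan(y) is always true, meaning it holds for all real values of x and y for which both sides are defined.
Claim: tan(x+y) = tan(x)+tan(y).
Test a specific point where both sides are defined: x = 3π/4, y = π/3.
LHS = tan(x+y) ≈ 0.2679
RHS = tan(x)+tan(y) ≈ 0.7321
Since 0.2679 ≠ 0.7321, the equation fails at this point, so it cannot hold for all real values of x and y for which both sides are defined.
The correct formula is tan(x+y) = (tan(x) + tan(y))/(1 - tan(x)tan(y)).

Conclusion: No, this is NOT an identity.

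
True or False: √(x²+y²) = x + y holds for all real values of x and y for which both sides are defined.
False.

Claim: √(x²+y²) = x + y.
Test a specific point where both sides are defined: x = 2, y = 1.
LHS = √(x²+y²) ≈ 2.2361
RHS = x + y ≈ 3.0000
Since 2.2361 ≠ 3.0000, the equation fails at this point, so it cannot hold for all real values of x and y for which both sides are defined.
(x+y)² = x² + 2xy + y², not x² + y², so the square root does not split this way.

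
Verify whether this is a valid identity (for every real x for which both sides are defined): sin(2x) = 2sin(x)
No, this is NOT an identity.

Claim: sin(2x) = 2sin(x).
Test a specific point where both sides are defined: x = π/2.
LHS = sin(2x) ≈ 0.0000
RHS = 2sin(x) ≈ 2.0000
Since 0.0000 ≠ 2.0000, the equation fails at this point, so it cannot hold for every real x for which both sides are defined.
The correct double-angle formula is sin(2x) = 2sin(x)cos(x).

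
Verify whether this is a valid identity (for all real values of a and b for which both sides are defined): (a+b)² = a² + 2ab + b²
Claim: (a+b)² = a² + 2ab + b².
Reasoning: Expand: (a+b)² = (a+b)(a+b) = a·a + a·b + b·a + b·b = a² + 2ab + b².
So the two sides agree for all real values of a and b for which both sides are defined.

Conclusion: Yes, this is an identity.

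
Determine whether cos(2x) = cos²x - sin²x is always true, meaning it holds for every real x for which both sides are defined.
Claim: cos(2x) = cos²x - sin²x.
Reasoning: Put y = x in the addition formula cos(x+y) = cos(x)cos(y) - sin(x)sin(y): cos(2x) = cos²x - sin²x.
So the two sides agree for every real x for which both sides are defined.

Conclusion: Yes, this is an identity.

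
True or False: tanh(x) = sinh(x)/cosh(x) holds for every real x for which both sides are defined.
Claim: tanh(x) = sinh(x)/cosh(x).
Reasoning: tanh(x) is defined as sinh(x)/cosh(x) = (e^x - e^-x)/(e^x + e^-x); cosh(x) ≥ 1 is never zero, so this holds for every real x.
So the two sides agree for every real x for which both sides are defined.

Conclusion: True.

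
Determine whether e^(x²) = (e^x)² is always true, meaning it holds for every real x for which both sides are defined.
No, this is NOT an identity.

Claim: e^(x²) = (e^x)².
Test a specific point where both sides are defined: x = -1.
LHS = e^(x²) ≈ 2.7183
RHS = (e^x)² ≈ 0.1353
Since 2.7183 ≠ 0.1353, the equation fails at this point, so it cannot hold for every real x for which both sides are defined.
(e^x)² = e^(2x), and 2x ≠ x² in general.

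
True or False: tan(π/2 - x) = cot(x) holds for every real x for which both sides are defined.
True.

Claim: tan(π/2 - x) = cot(x).
Reasoning: tan(π/2 - x) = sin(π/2 - x)/cos(π/2 - x) = cos(x)/sin(x) = cot(x), using the cofunction identities sin(π/2 - x) = cos(x) and cos(π/2 - x) = sin(x).
So the two sides agree for every real x for which both sides are defined.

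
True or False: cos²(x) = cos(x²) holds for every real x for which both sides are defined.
Claim: cos²(x) = cos(x²).
Test a specific point where both sides are defined: x = 3π/4.
LHS = cos²(x) ≈ 0.5000
RHS = cos(x²) ≈ 0.7442
Since 0.5000 ≠ 0.7442, the equation fails at this point, so it cannot hold for every real x for which both sides are defined.
cos²(x) means (cos x)², squaring the output; cos(x²) squares the input. These are different functions.

Conclusion: False.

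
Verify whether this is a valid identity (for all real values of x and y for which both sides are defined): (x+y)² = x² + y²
No, this is NOT an identity.

Claim: (x+y)² = x² + y².
Test a specific point where both sides are defined: x = -1, y = 1/2.
LHS = (x+y)² ≈ 0.2500
RHS = x² + y² ≈ 1.2500
Since 0.2500 ≠ 1.2500, the equation fails at this point, so it cannot hold for all real values of x and y for which both sides are defined.
The correct expansion is (x+y)² = x² + 2xy + y²; the cross term 2xy is missing.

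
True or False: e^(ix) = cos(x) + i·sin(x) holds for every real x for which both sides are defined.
True.

Claim: e^(ix) = cos(x) + i·sin(x).
Reasoning: Euler's formula. Expand e^(ix) = Σ (ix)^k / k!. Since i² = -1, the even-k terms are Σ (-1)^m x^(2m)/(2m)! = cos(x) and the odd-k terms are i · Σ (-1)^m x^(2m+1)/(2m+1)! = i·sin(x).
So the two sides agree for every real x for which both sides are defined.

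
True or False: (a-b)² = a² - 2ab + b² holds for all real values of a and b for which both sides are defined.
True.

Claim: (a-b)² = a² - 2ab + b².
Reasoning: Expand: (a-b)² = (a-b)(a-b) = a·a - a·b - b·a + b·b = a² - 2ab + b².
So the two sides agree for all real values of a and b for which both sides are defined.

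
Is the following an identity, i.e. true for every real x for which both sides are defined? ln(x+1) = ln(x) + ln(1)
No, this is NOT an identity.

Claim: ln(x+1) = ln(x) + ln(1).
Test a specific point where both sides are defined: x = 1/2.
LHS = ln(x+1) ≈ 0.4055
RHS = ln(x) + ln(1) ≈ -0.6931
Since 0.4055 ≠ -0.6931, the equation fails at this point, so it cannot hold for every real x for which both sides are defined.
ln(1) = 0, so the right side is just ln(x), which differs from ln(x+1).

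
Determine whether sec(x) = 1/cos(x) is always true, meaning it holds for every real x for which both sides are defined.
Claim: sec(x) = 1/cos(x).
Reasoning: sec(x) is by definition the reciprocal of cos(x), wherever cos(x) ≠ 0.
So the two sides agree for every real x for which both sides are defined.

Conclusion: Yes, this is an identity.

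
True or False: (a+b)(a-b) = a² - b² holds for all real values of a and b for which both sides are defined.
Claim: (a+b)(a-b) = a² - b².
Reasoning: Expand: (a+b)(a-b) = a² - ab + ba - b² = a² - b² (the cross terms cancel).
So the two sides agree for all real values of a and b for which both sides are defined.

Conclusion: True.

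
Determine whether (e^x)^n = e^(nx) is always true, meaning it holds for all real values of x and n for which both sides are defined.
Yes, this is an identity.

Claim: (e^x)^n = e^(nx).
Reasoning: e^x is a positive real number, and for a positive base B and real exponent n, B^n = e^(n·ln B). With B = e^x, ln B = x, so (e^x)^n = e^(n·x).
So the two sides agree for all real values of x and n for which both sides are defined.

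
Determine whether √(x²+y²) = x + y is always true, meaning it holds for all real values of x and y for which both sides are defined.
Claim: √(x²+y²) = x + y.
Test a specific point where both sides are defined: x = -3, y = -3.
LHS = √(x²+y²) ≈ 4.2426
RHS = x + y ≈ -6.0000
Since 4.2426 ≠ -6.0000, the equation fails at this point, so it cannot hold for all real values of x and y for which both sides are defined.
(x+y)² = x² + 2xy + y², not x² + y², so the square root does not split this way.

Conclusion: No, this is NOT an identity.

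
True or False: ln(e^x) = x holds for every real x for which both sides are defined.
True.

Claim: ln(e^x) = x.
Reasoning: ln is the inverse of the exponential: ln(e^x) asks for the exponent p with e^p = e^x, and since e^p is one-to-one that exponent is p = x.
So the two sides agree for every real x for which both sides are defined.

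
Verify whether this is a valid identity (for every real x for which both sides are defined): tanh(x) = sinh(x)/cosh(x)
Claim: tanh(x) = sinh(x)/cosh(x).
Reasoning: tanh(x) is defined as sinh(x)/cosh(x) = (e^x - e^-x)/(e^x + e^-x); cosh(x) ≥ 1 is never zero, so this holds for every real x.
So the two sides agree for every real x for which both sides are defined.

Conclusion: Yes, this is an identity.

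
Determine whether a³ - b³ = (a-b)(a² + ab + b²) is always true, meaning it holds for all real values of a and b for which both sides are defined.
Claim: a³ - b³ = (a-b)(a² + ab + b²).
Reasoning: Expand the right side: (a-b)(a² + ab + b²) = a³ + a²b + ab² - a²b - ab² - b³ = a³ - b³ (the middle terms cancel in pairs).
So the two sides agree for all real values of a and b for which both sides are defined.

Conclusion: Yes, this is an identity.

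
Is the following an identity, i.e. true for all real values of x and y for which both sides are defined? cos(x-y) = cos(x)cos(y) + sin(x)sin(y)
Yes, this is an identity.

Claim: cos(x-y) = cos(x)cos(y) + sin(x)sin(y).
Reasoning: Replace y by -y in cos(x+y) = cos(x)cos(y) - sin(x)sin(y) and use cos(-y) = cos(y), sin(-y) = -sin(y): cos(x-y) = cos(x)cos(y) + sin(x)sin(y).
So the two sides agree for all real values of x and y for which both sides are defined.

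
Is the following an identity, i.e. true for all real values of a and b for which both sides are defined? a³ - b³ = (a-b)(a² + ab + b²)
Claim: a³ - b³ = (a-b)(a² + ab + b²).
Reasoning: Expand the right side: (a-b)(a² + ab + b²) = a³ + a²b + ab² - a²b - ab² - b³ = a³ - b³ (the middle terms cancel in pairs).
So the two sides agree for all real values of a and b for which both sides are defined.

Conclusion: Yes, this is an identity.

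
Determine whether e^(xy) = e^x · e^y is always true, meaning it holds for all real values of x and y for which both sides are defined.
No, this is NOT an identity.

Claim: e^(xy) = e^x · e^y.
Test a specific point where both sides are defined: x = 3, y = 1.
LHS = e^(xy) ≈ 20.0855
RHS = e^x · e^y ≈ 54.5982
Since 20.0855 ≠ 54.5982, the equation fails at this point, so it cannot hold for all real values of x and y for which both sides are defined.
e^x · e^y = e^(x+y), not e^(xy).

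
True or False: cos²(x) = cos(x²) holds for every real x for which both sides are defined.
False.

Claim: cos²(x) = cos(x²).
Test a specific point where both sides are defined: x = 3π/4.
LHS = cos²(x) ≈ 0.5000
RHS = cos(x²) ≈ 0.7442
Since 0.5000 ≠ 0.7442, the equation fails at this point, so it cannot hold for every real x for which both sides are defined.
cos²(x) means (cos x)², squaring the output; cos(x²) squares the input. These are different functions.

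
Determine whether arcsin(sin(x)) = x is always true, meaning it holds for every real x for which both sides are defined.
Claim: arcsin(sin(x)) = x.
Test a specific point where both sides are defined: x = 2π/3.
LHS = arcsin(sin(x)) ≈ 1.0472
RHS = x ≈ 2.0944
Since 1.0472 ≠ 2.0944, the equation fails at this point, so it cannot hold for every real x for which both sides are defined.
arcsin only returns values in [-π/2, π/2], so arcsin(sin(x)) = x holds only for x in that interval, not for all real x.

Conclusion: No, this is NOT an identity.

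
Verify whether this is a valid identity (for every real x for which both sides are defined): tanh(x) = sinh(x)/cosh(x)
Claim: tanh(x) = sinh(x)/cosh(x).
Reasoning: tanh(x) is defined as sinh(x)/cosh(x) = (e^x - e^-x)/(e^x + e^-x); cosh(x) ≥ 1 is never zero, so this holds for every real x.
So the two sides agree for every real x for which both sides are defined.

Conclusion: Yes, this is an identity.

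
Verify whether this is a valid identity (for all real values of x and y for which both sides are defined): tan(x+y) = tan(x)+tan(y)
No, this is NOT an identity.

Claim: tan(x+y) = tan(x)+tan(y).
Test a specific point where both sides are defined: x = -π/3, y = -π/3.
LHS = tan(x+y) ≈ 1.7321
RHS = tan(x)+tan(y) ≈ -3.4641
Since 1.7321 ≠ -3.4641, the equation fails at this point, so it cannot hold for all real values of x and y for which both sides are defined.
The correct formula is tan(x+y) = (tan(x) + tan(y))/(1 - tan(x)tan(y)).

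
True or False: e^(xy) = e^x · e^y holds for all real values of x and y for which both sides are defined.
False.

Claim: e^(xy) = e^x · e^y.
Test a specific point where both sides are defined: x = 3, y = 1/2.
LHS = e^(xy) ≈ 4.4817
RHS = e^x · e^y ≈ 33.1155
Since 4.4817 ≠ 33.1155, the equation fails at this point, so it cannot hold for all real values of x and y for which both sides are defined.
e^x · e^y = e^(x+y), not e^(xy).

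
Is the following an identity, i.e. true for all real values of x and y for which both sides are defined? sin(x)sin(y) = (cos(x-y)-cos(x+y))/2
Claim: sin(x)sin(y) = (cos(x-y)-cos(x+y))/2.
Reasoning: cos(x-y) = cos(x)cos(y) + sin(x)sin(y) and cos(x+y) = cos(x)cos(y) - sin(x)sin(y). Subtracting, cos(x-y) - cos(x+y) = 2sin(x)sin(y); divide by 2.
So the two sides agree for all real values of x and y for which both sides are defined.

Conclusion: Yes, this is an identity.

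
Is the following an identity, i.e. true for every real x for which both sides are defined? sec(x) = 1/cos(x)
Claim: sec(x) = 1/cos(x).
Reasoning: sec(x) is by definition the reciprocal of cos(x), wherever cos(x) ≠ 0.
So the two sides agree for every real x for which both sides are defined.

Conclusion: Yes, this is an identity.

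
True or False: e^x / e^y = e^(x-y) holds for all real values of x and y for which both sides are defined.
Claim: e^x / e^y = e^(x-y).
Reasoning: 1/e^y = e^(-y), so e^x / e^y = e^x · e^(-y) = e^(x + (-y)) = e^(x-y) by the product rule for exponents.
So the two sides agree for all real values of x and y for which both sides are defined.

Conclusion: True.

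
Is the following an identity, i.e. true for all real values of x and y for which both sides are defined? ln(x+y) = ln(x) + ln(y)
Claim: ln(x+y) = ln(x) + ln(y).
Test a specific point where both sides are defined: x = 3/2, y = 1.
LHS = ln(x+y) ≈ 0.9163
RHS = ln(x) + ln(y) ≈ 0.4055
Since 0.9163 ≠ 0.4055, the equation fails at this point, so it cannot hold for all real values of x and y for which both sides are defined.
ln(x) + ln(y) = ln(xy), not ln(x+y).

Conclusion: No, this is NOT an identity.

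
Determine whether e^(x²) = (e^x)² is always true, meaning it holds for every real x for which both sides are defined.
No, this is NOT an identity.

Claim: e^(x²) = (e^x)².
Test a specific point where both sides are defined: x = 1/2.
LHS = e^(x²) ≈ 1.2840
RHS = (e^x)² ≈ 2.7183
Since 1.2840 ≠ 2.7183, the equation fails at this point, so it cannot hold for every real x for which both sides are defined.
(e^x)² = e^(2x), and 2x ≠ x² in general.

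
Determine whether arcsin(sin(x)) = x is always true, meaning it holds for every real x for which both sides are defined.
Claim: arcsin(sin(x)) = x.
Test a specific point where both sides are defined: x = π.
LHS = arcsin(sin(x)) ≈ 0.0000
RHS = x ≈ 3.1416
Since 0.0000 ≠ 3.1416, the equation fails at this point, so it cannot hold for every real x for which both sides are defined.
arcsin only returns values in [-π/2, π/2], so arcsin(sin(x)) = x holds only for x in that interval, not for all real x.

Conclusion: No, this is NOT an identity.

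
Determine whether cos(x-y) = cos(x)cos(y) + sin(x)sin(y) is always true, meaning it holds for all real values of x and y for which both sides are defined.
Yes, this is an identity.

Claim: cos(x-y) = cos(x)cos(y) + sin(x)sin(y).
Reasoning: Replace y by -y in cos(x+y) = cos(x)cos(y) - sin(x)sin(y) and use cos(-y) = cos(y), sin(-y) = -sin(y): cos(x-y) = cos(x)cos(y) + sin(x)sin(y).
So the two sides agree for all real values of x and y for which both sides are defined.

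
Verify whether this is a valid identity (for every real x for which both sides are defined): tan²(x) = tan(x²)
Claim: tan²(x) = tan(x²).
Test a specific point where both sides are defined: x = π.
LHS = tan²(x) ≈ 0.0000
RHS = tan(x²) ≈ 0.4767
Since 0.0000 ≠ 0.4767, the equation fails at this point, so it cannot hold for every real x for which both sides are defined.
tan²(x) means (tan x)², squaring the output; tan(x²) squares the input. These are different functions.

Conclusion: No, this is NOT an identity.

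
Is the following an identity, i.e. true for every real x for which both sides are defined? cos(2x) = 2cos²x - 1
Yes, this is an identity.

Claim: cos(2x) = 2cos²x - 1.
Reasoning: cos(2x) = cos²x - sin²x. Replace sin²x by 1 - cos²x: cos²x - (1 - cos²x) = 2cos²x - 1.
So the two sides agree for every real x for which both sides are defined.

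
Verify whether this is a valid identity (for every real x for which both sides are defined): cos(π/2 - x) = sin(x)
Claim: cos(π/2 - x) = sin(x).
Reasoning: Use cos(u - v) = cos(u)cos(v) + sin(u)sin(v) with u = π/2, v = x: cos(π/2)cos(x) + sin(π/2)sin(x) = 0·cos(x) + 1·sin(x) = sin(x).
So the two sides agree for every real x for which both sides are defined.

Conclusion: Yes, this is an identity.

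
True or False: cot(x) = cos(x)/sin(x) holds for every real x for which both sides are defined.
True.

Claim: cot(x) = cos(x)/sin(x).
Reasoning: cot(x) is defined as 1/tan(x) = 1/(sin(x)/cos(x)) = cos(x)/sin(x), wherever sin(x) ≠ 0.
So the two sides agree for every real x for which both sides are defined.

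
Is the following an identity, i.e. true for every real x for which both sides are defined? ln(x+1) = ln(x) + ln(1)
Claim: ln(x+1) = ln(x) + ln(1).
Test a specific point where both sides are defined: x = 1/2.
LHS = ln(x+1) ≈ 0.4055
RHS = ln(x) + ln(1) ≈ -0.6931
Since 0.4055 ≠ -0.6931, the equation fails at this point, so it cannot hold for every real x for which both sides are defined.
ln(1) = 0, so the right side is just ln(x), which differs from ln(x+1).

Conclusion: No, this is NOT an identity.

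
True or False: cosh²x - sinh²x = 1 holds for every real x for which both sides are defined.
True.

Claim: cosh²x - sinh²x = 1.
Reasoning: With cosh(x) = (e^x + e^-x)/2 and sinh(x) = (e^x - e^-x)/2: cosh²x = (e^(2x) + 2 + e^(-2x))/4 and sinh²x = (e^(2x) - 2 + e^(-2x))/4. Subtracting leaves 4/4 = 1.
So the two sides agree for every real x for which both sides are defined.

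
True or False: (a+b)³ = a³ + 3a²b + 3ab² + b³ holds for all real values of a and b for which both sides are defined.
Claim: (a+b)³ = a³ + 3a²b + 3ab² + b³.
Reasoning: (a+b)³ = (a+b)(a+b)² = (a+b)(a² + 2ab + b²) = a³ + 2a²b + ab² + a²b + 2ab² + b³ = a³ + 3a²b + 3ab² + b³.
So the two sides agree for all real values of a and b for which both sides are defined.

Conclusion: True.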